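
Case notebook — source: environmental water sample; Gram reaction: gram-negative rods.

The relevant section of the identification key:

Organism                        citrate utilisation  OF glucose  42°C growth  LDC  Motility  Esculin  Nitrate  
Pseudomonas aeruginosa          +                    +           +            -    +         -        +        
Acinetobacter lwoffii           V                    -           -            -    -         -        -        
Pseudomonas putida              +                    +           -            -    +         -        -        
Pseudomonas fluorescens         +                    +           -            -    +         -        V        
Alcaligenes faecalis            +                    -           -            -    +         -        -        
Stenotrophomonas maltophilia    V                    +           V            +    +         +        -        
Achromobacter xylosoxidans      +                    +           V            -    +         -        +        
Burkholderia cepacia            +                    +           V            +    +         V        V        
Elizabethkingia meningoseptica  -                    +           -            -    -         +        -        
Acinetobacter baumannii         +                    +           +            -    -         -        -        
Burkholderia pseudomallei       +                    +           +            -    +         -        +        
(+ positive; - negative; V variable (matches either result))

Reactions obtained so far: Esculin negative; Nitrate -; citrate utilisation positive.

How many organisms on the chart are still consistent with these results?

6

Esculin -: excludes Stenotrophomonas maltophilia, Elizabethkingia meningoseptica — 9 left.
Nitrate -: excludes Pseudomonas aeruginosa, Achromobacter xylosoxidans, Burkholderia pseudomallei — 6 left.
citrate utilisation +: all 6 remaining candidates are consistent.
Still consistent: Acinetobacter baumannii, Acinetobacter lwoffii, Alcaligenes faecalis, Burkholderia cepacia, Pseudomonas fluorescens, Pseudomonas putida.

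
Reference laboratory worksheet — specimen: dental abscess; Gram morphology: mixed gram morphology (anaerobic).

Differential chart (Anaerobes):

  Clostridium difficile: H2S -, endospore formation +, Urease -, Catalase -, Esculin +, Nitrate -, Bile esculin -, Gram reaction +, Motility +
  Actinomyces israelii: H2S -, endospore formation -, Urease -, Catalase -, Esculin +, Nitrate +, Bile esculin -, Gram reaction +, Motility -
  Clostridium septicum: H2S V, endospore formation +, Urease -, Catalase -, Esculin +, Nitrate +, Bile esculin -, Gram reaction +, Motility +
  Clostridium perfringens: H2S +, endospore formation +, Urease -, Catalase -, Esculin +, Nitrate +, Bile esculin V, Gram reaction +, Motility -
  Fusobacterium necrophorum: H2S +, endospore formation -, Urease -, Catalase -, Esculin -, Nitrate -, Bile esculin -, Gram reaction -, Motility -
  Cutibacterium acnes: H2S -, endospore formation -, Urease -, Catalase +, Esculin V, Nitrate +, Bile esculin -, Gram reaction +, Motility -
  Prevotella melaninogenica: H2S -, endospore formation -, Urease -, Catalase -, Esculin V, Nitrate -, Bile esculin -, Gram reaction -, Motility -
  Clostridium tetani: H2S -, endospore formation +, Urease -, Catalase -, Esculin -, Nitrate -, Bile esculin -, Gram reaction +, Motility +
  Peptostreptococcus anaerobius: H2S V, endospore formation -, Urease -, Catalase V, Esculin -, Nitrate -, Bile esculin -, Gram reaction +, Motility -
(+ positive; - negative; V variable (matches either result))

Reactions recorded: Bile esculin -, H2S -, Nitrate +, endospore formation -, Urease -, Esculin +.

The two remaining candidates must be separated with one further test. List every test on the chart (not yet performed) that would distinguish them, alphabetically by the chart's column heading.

endospore formation -: excludes Clostridium difficile, Clostridium septicum, Clostridium perfringens, Clostridium tetani — 5 left.
Esculin +: excludes Fusobacterium necrophorum, Peptostreptococcus anaerobius — 3 left.
Bile esculin -: all 3 remaining candidates are consistent.
H2S -: all 3 remaining candidates are consistent.
Urease -: all 3 remaining candidates are consistent.
Nitrate +: excludes Prevotella melaninogenica — 2 left.
Two candidates remain: Actinomyces israelii and Cutibacterium acnes.
  Catalase: Actinomyces israelii -, Cutibacterium acnes + — discriminates.
  Gram reaction: + vs + — same for both, does not separate.
  Motility: - vs - — same for both, does not separate.

Catalase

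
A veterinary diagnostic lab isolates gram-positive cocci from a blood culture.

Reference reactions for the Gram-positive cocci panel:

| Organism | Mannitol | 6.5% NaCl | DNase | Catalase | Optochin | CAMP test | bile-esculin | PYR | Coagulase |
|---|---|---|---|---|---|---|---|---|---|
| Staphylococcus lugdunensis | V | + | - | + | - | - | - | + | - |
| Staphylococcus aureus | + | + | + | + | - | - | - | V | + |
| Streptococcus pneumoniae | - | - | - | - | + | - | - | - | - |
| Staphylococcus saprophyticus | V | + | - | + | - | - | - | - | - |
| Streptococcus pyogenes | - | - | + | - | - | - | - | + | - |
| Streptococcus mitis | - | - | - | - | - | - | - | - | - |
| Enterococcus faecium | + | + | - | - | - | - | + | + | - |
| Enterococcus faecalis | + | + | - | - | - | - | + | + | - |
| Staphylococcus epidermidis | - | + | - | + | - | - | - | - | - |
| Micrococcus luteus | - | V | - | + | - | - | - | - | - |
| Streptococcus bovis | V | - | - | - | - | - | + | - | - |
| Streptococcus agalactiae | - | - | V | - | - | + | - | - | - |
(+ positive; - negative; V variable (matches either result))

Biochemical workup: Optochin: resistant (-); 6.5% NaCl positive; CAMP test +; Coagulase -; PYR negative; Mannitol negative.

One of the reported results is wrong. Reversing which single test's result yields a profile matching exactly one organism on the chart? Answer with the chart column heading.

6.5% NaCl

As reported, no row in the chart matches all 6 reactions.
Reversing Coagulase → still no organism matches.
Reversing Mannitol → still no organism matches.
Reversing Optochin → still no organism matches.
Reversing 6.5% NaCl (to -) → unique match: Streptococcus agalactiae.
Reversing PYR → still no organism matches.
Reversing CAMP test → 3 organisms match (not unique).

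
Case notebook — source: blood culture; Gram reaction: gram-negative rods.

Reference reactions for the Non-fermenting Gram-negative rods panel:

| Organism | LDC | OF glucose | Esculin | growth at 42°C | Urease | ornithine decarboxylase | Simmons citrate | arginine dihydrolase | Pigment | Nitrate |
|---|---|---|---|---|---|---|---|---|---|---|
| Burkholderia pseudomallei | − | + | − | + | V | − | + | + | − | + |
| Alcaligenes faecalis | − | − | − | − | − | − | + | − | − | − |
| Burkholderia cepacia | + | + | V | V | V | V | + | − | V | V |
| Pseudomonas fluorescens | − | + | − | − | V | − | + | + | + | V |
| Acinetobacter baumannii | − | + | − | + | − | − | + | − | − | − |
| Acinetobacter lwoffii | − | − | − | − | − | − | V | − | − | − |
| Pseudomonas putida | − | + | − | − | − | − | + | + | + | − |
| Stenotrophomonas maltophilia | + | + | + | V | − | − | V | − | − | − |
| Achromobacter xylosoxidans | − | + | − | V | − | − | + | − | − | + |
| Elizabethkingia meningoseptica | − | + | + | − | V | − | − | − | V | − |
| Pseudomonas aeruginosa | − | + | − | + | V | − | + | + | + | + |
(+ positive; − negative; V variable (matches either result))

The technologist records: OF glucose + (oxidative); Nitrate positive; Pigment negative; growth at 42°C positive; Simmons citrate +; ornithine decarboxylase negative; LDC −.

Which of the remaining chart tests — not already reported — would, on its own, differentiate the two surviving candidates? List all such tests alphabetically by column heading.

arginine dihydrolase

Pigment −: excludes Pseudomonas fluorescens, Pseudomonas putida, Pseudomonas aeruginosa — 8 left.
growth at 42°C +: excludes Alcaligenes faecalis, Acinetobacter lwoffii, Elizabethkingia meningoseptica — 5 left.
Simmons citrate +: all 5 remaining candidates are consistent.
OF glucose +: all 5 remaining candidates are consistent.
ornithine decarboxylase −: all 5 remaining candidates are consistent.
LDC −: excludes Burkholderia cepacia, Stenotrophomonas maltophilia — 3 left.
Nitrate +: excludes Acinetobacter baumannii — 2 left.
Two candidates remain: Achromobacter xylosoxidans and Burkholderia pseudomallei.
  Esculin: − vs − — same for both, does not separate.
  Urease: − vs V — variable for at least one, does not separate.
  arginine dihydrolase: Achromobacter xylosoxidans −, Burkholderia pseudomallei + — discriminates.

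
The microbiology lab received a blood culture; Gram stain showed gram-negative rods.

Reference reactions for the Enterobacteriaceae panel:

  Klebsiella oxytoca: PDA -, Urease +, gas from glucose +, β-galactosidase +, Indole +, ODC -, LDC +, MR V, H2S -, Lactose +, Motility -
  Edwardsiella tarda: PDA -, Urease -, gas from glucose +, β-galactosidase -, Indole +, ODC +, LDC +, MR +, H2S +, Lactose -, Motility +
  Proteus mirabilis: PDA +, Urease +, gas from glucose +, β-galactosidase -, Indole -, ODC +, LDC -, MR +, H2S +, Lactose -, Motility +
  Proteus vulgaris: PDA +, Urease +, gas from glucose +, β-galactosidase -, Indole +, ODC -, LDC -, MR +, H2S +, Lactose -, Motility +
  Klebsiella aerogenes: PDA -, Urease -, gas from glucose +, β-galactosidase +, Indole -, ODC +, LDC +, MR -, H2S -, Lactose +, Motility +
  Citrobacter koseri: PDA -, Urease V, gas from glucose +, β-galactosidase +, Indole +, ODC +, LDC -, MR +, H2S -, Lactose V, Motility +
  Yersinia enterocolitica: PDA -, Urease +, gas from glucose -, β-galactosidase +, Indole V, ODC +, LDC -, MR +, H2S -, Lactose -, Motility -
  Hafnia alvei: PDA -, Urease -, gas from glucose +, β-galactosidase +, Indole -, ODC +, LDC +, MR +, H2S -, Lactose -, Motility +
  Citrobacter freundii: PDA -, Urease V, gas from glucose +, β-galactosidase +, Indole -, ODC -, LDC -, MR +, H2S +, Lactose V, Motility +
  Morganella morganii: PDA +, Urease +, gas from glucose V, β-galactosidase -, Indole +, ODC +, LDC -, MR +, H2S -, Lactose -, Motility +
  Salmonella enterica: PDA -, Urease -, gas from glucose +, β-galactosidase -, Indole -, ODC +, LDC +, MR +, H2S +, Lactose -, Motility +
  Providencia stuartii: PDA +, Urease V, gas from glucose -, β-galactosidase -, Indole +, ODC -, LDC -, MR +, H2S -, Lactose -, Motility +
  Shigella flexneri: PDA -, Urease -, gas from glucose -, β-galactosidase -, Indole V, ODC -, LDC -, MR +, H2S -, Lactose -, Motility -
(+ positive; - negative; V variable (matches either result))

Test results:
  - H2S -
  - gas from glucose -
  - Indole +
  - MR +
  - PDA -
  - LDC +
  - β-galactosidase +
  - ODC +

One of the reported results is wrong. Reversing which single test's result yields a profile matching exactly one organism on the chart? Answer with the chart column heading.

As reported, no row in the chart matches all 8 reactions.
Reversing gas from glucose → still no organism matches.
Reversing H2S → still no organism matches.
Reversing MR → still no organism matches.
Reversing PDA → still no organism matches.
Reversing ODC → still no organism matches.
Reversing Indole → still no organism matches.
Reversing β-galactosidase → still no organism matches.
Reversing LDC (to -) → unique match: Yersinia enterocolitica.

LDC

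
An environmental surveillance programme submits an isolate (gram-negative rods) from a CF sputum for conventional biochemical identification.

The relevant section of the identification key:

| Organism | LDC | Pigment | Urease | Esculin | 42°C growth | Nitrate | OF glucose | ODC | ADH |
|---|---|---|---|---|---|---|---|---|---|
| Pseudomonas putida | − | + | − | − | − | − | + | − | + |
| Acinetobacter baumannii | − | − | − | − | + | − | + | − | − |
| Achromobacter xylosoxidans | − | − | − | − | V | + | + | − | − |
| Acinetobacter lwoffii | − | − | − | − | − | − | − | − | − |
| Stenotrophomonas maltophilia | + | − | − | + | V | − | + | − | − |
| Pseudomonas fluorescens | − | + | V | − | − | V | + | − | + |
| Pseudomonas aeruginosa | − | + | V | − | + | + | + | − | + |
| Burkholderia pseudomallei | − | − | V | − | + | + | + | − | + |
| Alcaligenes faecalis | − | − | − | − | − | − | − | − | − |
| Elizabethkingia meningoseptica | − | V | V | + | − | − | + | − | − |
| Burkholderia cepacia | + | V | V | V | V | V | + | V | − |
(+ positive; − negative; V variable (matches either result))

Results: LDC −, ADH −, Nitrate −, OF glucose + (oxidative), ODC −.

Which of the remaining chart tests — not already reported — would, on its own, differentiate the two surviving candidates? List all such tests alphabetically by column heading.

42°C growth, Esculin

LDC −: excludes Stenotrophomonas maltophilia, Burkholderia cepacia — 9 left.
OF glucose +: excludes Acinetobacter lwoffii, Alcaligenes faecalis — 7 left.
Nitrate −: excludes Achromobacter xylosoxidans, Pseudomonas aeruginosa, Burkholderia pseudomallei — 4 left.
ODC −: all 4 remaining candidates are consistent.
ADH −: excludes Pseudomonas putida, Pseudomonas fluorescens — 2 left.
Two candidates remain: Acinetobacter baumannii and Elizabethkingia meningoseptica.
  Pigment: − vs V — variable for at least one, does not separate.
  Urease: − vs V — variable for at least one, does not separate.
  Esculin: Acinetobacter baumannii −, Elizabethkingia meningoseptica + — discriminates.
  42°C growth: Acinetobacter baumannii +, Elizabethkingia meningoseptica − — discriminates.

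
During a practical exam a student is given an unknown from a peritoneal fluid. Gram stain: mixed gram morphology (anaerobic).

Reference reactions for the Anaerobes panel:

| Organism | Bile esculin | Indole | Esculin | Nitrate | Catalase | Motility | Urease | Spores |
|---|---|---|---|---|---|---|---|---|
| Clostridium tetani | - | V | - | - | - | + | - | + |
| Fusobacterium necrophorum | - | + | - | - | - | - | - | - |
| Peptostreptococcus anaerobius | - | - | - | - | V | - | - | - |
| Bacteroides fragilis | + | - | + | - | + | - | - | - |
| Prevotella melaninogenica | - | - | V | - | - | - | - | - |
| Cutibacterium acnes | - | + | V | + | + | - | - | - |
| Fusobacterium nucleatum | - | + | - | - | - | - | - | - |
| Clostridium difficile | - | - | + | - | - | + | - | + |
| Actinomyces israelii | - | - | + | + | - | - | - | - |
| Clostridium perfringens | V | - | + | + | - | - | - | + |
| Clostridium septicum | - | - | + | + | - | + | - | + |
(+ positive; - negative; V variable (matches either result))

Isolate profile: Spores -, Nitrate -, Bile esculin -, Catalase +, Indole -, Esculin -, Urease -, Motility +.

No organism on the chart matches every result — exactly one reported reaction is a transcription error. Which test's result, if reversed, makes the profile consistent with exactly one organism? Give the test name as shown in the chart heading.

Motility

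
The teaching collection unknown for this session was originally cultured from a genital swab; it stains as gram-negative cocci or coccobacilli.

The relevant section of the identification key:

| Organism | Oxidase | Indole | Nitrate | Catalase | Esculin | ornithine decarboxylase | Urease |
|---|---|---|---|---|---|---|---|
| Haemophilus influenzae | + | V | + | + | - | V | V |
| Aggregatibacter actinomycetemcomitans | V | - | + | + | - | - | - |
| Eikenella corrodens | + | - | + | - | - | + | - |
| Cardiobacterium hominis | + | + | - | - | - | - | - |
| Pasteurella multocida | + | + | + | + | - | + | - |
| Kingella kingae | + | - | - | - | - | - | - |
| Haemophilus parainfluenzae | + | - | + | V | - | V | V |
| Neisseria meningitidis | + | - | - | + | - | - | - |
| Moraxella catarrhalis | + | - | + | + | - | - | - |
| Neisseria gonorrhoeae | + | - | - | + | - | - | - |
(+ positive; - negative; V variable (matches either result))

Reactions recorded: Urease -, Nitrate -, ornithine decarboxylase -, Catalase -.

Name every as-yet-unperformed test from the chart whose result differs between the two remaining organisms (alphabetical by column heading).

Catalase -: excludes 6 organisms — 4 left.
ornithine decarboxylase -: excludes Eikenella corrodens — 3 left.
Urease -: all 3 remaining candidates are consistent.
Nitrate -: excludes Haemophilus parainfluenzae — 2 left.
Two candidates remain: Cardiobacterium hominis and Kingella kingae.
  Oxidase: + vs + — same for both, does not separate.
  Indole: Cardiobacterium hominis +, Kingella kingae - — discriminates.
  Esculin: - vs - — same for both, does not separate.

Indole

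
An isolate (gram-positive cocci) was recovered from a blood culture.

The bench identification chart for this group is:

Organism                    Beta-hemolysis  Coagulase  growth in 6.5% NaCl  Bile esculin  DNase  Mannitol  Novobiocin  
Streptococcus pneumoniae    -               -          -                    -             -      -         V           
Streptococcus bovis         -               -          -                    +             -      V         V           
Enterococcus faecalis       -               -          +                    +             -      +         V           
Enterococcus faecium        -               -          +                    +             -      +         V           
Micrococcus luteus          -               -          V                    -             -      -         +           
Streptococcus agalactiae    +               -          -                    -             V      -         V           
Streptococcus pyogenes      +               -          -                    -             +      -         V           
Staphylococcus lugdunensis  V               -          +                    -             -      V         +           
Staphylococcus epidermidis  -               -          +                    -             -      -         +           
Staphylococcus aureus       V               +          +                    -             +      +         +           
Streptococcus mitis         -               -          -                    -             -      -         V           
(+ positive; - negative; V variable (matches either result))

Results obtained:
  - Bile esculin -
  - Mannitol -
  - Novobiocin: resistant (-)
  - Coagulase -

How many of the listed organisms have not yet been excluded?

4

Coagulase -: excludes Staphylococcus aureus — 10 left.
Bile esculin -: excludes Streptococcus bovis, Enterococcus faecalis, Enterococcus faecium — 7 left.
Mannitol -: all 7 remaining candidates are consistent.
Novobiocin -: excludes Micrococcus luteus, Staphylococcus lugdunensis, Staphylococcus epidermidis — 4 left.
Still consistent: Streptococcus agalactiae, Streptococcus mitis, Streptococcus pneumoniae, Streptococcus pyogenes.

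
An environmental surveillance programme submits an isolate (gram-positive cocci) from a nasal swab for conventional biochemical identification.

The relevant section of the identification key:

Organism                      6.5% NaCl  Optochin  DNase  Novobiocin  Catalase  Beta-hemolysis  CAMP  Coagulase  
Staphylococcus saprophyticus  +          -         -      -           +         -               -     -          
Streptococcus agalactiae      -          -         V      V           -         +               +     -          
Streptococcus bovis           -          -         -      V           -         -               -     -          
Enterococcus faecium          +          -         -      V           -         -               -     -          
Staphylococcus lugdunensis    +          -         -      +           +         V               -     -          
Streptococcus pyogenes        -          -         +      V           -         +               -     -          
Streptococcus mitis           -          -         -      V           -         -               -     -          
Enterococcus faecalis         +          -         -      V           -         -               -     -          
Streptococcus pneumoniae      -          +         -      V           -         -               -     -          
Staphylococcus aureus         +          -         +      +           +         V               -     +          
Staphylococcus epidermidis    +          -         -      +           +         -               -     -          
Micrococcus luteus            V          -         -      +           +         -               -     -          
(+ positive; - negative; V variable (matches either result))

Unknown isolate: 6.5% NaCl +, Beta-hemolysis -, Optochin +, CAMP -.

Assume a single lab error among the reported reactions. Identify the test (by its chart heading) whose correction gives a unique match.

6.5% NaCl

As reported, no row in the chart matches all 4 reactions.
Reversing Beta-hemolysis → still no organism matches.
Reversing 6.5% NaCl (to -) → unique match: Streptococcus pneumoniae.
Reversing Optochin → 7 organisms match (not unique).
Reversing CAMP → still no organism matches.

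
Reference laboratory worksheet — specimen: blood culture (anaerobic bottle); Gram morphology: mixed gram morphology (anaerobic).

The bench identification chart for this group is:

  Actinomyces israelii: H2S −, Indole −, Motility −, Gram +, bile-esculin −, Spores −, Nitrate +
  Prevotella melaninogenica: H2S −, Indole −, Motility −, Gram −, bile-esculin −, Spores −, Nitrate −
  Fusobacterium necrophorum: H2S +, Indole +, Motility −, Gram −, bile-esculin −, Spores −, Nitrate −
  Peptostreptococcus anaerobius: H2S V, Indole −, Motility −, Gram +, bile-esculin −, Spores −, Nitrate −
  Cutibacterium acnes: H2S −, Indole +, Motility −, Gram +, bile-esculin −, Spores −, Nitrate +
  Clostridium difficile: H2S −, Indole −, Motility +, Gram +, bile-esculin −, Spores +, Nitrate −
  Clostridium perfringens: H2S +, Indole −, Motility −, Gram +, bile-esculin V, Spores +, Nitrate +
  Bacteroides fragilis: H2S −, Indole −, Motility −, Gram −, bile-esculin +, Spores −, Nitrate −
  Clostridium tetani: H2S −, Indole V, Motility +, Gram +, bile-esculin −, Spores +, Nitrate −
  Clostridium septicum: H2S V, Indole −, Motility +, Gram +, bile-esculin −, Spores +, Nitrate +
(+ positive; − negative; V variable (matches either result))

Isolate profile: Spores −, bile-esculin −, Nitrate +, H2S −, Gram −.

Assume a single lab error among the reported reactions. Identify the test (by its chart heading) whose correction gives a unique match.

Nitrate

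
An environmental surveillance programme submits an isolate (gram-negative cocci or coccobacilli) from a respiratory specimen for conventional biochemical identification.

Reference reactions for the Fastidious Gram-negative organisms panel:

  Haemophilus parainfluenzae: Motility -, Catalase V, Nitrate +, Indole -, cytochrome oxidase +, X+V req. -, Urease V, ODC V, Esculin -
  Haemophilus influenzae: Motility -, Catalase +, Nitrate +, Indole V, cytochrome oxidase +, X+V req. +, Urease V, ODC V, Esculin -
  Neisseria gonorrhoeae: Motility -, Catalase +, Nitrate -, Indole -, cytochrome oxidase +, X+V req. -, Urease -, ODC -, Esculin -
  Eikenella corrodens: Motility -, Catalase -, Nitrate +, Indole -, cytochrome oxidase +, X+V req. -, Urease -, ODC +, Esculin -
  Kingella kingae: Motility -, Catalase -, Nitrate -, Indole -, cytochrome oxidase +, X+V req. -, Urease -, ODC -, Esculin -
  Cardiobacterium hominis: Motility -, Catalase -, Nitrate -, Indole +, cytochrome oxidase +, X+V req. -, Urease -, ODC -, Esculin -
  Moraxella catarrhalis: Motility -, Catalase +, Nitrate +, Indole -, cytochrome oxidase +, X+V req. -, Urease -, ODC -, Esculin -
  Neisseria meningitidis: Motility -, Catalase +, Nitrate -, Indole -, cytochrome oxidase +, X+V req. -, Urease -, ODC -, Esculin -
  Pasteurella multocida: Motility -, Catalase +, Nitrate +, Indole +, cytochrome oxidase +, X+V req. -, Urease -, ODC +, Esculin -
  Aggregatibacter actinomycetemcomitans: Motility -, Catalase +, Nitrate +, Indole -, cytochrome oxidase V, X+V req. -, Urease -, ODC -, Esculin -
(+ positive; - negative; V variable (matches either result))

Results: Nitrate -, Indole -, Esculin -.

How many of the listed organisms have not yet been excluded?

3

Nitrate -: excludes 6 organisms — 4 left.
Indole -: excludes Cardiobacterium hominis — 3 left.
Esculin -: all 3 remaining candidates are consistent.
Still consistent: Kingella kingae, Neisseria gonorrhoeae, Neisseria meningitidis.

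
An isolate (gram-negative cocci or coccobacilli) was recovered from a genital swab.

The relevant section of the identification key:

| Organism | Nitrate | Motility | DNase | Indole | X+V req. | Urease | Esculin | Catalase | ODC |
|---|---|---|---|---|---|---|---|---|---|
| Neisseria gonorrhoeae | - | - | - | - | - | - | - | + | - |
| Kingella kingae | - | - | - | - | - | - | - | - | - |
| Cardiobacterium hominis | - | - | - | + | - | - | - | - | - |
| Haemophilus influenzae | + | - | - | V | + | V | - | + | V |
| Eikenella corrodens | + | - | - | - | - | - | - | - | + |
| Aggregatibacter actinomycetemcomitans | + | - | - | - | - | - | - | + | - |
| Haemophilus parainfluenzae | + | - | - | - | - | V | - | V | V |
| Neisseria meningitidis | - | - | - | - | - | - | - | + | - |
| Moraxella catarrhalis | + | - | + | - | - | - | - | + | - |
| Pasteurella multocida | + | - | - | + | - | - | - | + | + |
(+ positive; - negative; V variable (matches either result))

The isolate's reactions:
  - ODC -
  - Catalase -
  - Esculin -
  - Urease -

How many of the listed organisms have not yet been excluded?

3

ODC -: excludes Eikenella corrodens, Pasteurella multocida — 8 left.
Esculin -: all 8 remaining candidates are consistent.
Urease -: all 8 remaining candidates are consistent.
Catalase -: excludes 5 organisms — 3 left.
Still consistent: Cardiobacterium hominis, Haemophilus parainfluenzae, Kingella kingae.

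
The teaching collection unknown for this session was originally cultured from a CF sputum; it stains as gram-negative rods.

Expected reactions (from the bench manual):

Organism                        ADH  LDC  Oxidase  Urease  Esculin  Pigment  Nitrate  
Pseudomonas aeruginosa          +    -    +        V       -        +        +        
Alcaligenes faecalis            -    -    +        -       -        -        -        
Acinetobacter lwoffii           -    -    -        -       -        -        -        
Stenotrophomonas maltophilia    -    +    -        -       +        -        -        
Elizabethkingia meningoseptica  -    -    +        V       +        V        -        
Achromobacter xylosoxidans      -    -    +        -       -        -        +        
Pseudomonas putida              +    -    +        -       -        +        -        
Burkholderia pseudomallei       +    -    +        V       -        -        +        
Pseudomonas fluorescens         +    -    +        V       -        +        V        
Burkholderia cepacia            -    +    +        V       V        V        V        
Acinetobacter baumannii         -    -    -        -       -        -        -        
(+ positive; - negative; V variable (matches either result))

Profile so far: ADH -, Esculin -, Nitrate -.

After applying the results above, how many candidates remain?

4

ADH -: excludes Pseudomonas aeruginosa, Pseudomonas putida, Burkholderia pseudomallei, Pseudomonas fluorescens — 7 left.
Esculin -: excludes Stenotrophomonas maltophilia, Elizabethkingia meningoseptica — 5 left.
Nitrate -: excludes Achromobacter xylosoxidans — 4 left.
Still consistent: Acinetobacter baumannii, Acinetobacter lwoffii, Alcaligenes faecalis, Burkholderia cepacia.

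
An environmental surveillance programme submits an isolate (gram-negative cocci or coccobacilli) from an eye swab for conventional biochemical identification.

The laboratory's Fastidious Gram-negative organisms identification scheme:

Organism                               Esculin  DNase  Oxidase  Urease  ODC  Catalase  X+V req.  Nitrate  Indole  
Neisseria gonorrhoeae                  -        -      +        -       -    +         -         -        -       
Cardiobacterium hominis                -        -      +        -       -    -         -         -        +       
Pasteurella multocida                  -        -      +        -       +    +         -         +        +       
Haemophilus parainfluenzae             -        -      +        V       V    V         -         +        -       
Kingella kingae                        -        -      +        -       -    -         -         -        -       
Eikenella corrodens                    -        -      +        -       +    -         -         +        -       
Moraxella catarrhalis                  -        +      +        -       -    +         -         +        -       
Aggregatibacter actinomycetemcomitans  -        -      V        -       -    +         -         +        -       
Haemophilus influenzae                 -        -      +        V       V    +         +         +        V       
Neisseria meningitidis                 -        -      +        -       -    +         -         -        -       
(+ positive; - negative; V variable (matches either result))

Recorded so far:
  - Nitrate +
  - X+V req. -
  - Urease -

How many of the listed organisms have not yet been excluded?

5

Urease -: all 10 remaining candidates are consistent.
X+V req. -: excludes Haemophilus influenzae — 9 left.
Nitrate +: excludes Neisseria gonorrhoeae, Cardiobacterium hominis, Kingella kingae, Neisseria meningitidis — 5 left.
Still consistent: Aggregatibacter actinomycetemcomitans, Eikenella corrodens, Haemophilus parainfluenzae, Moraxella catarrhalis, Pasteurella multocida.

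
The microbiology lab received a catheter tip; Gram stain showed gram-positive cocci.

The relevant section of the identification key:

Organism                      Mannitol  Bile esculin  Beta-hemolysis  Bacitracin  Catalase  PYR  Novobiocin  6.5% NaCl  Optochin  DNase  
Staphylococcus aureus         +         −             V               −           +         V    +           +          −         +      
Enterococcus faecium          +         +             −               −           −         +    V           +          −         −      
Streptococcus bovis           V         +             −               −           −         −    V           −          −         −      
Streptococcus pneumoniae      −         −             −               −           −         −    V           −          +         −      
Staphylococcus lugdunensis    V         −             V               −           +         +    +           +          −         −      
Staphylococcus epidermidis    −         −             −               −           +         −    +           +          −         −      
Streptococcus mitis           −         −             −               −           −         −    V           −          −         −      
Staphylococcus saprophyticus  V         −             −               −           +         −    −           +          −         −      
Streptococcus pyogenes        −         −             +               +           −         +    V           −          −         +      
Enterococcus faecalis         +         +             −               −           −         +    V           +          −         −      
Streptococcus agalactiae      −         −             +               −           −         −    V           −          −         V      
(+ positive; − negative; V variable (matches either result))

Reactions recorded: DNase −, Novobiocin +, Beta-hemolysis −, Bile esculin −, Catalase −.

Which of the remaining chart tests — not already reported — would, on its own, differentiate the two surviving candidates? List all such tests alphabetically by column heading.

Optochin

Novobiocin +: excludes Staphylococcus saprophyticus — 10 left.
DNase −: excludes Staphylococcus aureus, Streptococcus pyogenes — 8 left.
Beta-hemolysis −: excludes Streptococcus agalactiae — 7 left.
Bile esculin −: excludes Enterococcus faecium, Streptococcus bovis, Enterococcus faecalis — 4 left.
Catalase −: excludes Staphylococcus lugdunensis, Staphylococcus epidermidis — 2 left.
Two candidates remain: Streptococcus mitis and Streptococcus pneumoniae.
  Mannitol: − vs − — same for both, does not separate.
  Bacitracin: − vs − — same for both, does not separate.
  PYR: − vs − — same for both, does not separate.
  6.5% NaCl: − vs − — same for both, does not separate.
  Optochin: Streptococcus mitis −, Streptococcus pneumoniae + — discriminates.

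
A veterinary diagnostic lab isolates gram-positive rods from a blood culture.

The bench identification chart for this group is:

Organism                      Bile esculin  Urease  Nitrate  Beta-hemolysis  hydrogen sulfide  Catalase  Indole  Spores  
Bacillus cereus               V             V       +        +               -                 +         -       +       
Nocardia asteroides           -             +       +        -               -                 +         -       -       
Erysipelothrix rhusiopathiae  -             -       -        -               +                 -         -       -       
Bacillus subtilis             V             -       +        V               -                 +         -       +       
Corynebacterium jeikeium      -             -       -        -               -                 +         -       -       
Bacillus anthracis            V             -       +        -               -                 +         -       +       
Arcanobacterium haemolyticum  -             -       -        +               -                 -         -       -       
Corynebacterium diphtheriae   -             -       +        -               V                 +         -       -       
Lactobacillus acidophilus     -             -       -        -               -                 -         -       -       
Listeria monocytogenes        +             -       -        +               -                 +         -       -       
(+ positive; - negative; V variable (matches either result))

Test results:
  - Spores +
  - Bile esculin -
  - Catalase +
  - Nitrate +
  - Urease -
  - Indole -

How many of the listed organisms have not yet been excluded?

Bile esculin -: excludes Listeria monocytogenes — 9 left.
Indole -: all 9 remaining candidates are consistent.
Urease -: excludes Nocardia asteroides — 8 left.
Catalase +: excludes Erysipelothrix rhusiopathiae, Arcanobacterium haemolyticum, Lactobacillus acidophilus — 5 left.
Nitrate +: excludes Corynebacterium jeikeium — 4 left.
Spores +: excludes Corynebacterium diphtheriae — 3 left.
Still consistent: Bacillus anthracis, Bacillus cereus, Bacillus subtilis.

3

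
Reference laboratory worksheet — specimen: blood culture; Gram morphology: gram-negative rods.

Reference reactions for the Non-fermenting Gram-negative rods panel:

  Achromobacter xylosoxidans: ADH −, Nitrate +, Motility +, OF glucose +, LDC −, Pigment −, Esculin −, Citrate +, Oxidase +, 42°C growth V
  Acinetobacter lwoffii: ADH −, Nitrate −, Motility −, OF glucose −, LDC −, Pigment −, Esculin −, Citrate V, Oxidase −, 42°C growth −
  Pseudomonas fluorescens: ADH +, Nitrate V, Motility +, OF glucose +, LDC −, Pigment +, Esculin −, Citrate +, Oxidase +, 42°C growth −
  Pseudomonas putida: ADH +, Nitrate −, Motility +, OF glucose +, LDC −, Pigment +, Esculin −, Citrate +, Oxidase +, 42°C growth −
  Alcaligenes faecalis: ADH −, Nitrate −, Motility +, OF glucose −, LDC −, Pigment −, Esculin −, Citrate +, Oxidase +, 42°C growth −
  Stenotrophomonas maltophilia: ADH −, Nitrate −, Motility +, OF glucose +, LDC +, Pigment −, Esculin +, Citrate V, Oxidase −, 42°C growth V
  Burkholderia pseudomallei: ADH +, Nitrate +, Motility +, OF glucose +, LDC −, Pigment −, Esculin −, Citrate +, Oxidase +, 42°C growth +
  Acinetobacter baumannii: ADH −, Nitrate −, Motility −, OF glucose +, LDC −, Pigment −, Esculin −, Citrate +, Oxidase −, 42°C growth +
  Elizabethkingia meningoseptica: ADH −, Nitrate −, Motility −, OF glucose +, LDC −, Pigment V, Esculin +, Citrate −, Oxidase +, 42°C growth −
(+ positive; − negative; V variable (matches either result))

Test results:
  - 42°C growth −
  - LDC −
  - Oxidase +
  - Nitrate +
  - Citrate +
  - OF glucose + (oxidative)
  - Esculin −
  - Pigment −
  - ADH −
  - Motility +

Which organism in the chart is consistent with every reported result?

Esculin −: excludes Stenotrophomonas maltophilia, Elizabethkingia meningoseptica — 7 left.
Oxidase +: excludes Acinetobacter lwoffii, Acinetobacter baumannii — 5 left.
42°C growth −: excludes Burkholderia pseudomallei — 4 left.
Nitrate +: excludes Pseudomonas putida, Alcaligenes faecalis — 2 left.
OF glucose +: all 2 remaining candidates are consistent.
Citrate +: all 2 remaining candidates are consistent.
ADH −: excludes Pseudomonas fluorescens — 1 left.
Pigment −: the one remaining candidate is consistent.
Motility +: the one remaining candidate is consistent.
LDC −: the one remaining candidate is consistent.

Achromobacter xylosoxidans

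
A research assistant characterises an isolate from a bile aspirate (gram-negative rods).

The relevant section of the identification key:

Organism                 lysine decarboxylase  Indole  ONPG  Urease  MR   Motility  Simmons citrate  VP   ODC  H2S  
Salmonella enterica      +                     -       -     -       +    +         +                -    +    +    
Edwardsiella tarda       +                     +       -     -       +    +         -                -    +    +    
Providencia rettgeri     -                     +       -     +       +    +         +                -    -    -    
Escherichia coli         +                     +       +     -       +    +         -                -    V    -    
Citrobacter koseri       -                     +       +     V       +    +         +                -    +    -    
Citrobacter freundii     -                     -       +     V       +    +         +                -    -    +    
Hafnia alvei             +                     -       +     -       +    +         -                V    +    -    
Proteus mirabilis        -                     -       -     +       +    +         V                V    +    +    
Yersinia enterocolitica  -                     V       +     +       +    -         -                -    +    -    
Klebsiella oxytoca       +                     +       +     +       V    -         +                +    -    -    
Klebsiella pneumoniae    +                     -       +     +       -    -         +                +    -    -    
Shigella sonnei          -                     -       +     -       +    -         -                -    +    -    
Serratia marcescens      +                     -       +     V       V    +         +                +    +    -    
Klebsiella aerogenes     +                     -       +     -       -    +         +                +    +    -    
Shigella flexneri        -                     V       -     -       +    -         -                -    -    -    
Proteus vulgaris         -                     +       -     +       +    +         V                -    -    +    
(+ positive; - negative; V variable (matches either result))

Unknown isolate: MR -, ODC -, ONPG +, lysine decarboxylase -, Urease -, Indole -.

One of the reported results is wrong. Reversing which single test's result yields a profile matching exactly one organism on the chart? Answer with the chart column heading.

MR

As reported, no row in the chart matches all 6 reactions.
Reversing Urease → still no organism matches.
Reversing lysine decarboxylase → still no organism matches.
Reversing ONPG → still no organism matches.
Reversing ODC → still no organism matches.
Reversing Indole → still no organism matches.
Reversing MR (to +) → unique match: Citrobacter freundii.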